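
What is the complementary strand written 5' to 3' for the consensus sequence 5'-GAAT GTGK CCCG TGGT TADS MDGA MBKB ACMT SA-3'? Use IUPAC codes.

5′-TSAKGTVMVKTCHKSHTAACCACGGGMCACATTC-3′

Standard pairs A↔T, G↔C; ambiguity codes pair M↔K, S↔S, B↔V, D↔H. Complement (CTTACACMGGGCACCAATHSKHCTKVMVTGKAST), then reverse for 5'→3'.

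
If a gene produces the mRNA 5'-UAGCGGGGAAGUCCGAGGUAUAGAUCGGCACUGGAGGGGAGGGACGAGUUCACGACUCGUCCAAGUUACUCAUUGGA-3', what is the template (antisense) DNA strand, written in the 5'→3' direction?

Replace U with T to get the coding DNA strand: TAGCGGGGAAGTCCGAGGTATAGATCGGCACTGGAGGGGAGGGACGAGTTCACGACTCGTCCAAGTTACTCATTGGA. The template strand is its reverse complement (complement ATCGCCCCTTCAGGCTCCATATCTAGCCGTGACCTCCCCTCCCTGCTCAAGTGCTGAGCAGGTTCAATGAGTAACCT, then reverse).

5'-TCCAATGAGTAACTTGGACGAGTCGTGAACTCGTCCCTCCCCTCCAGTGCCGATCTATACCTCGGACTTCCCCGCTA-3'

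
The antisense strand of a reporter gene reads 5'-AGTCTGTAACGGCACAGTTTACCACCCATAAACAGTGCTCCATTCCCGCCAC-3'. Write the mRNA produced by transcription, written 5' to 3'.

5'-GUGGCGGGAAUGGAGCACUGUUUAUGGGUGGUAAACUGUGCCGUUACAGACU-3'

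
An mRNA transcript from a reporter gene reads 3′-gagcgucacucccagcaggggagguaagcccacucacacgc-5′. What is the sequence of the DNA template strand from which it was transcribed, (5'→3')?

Written 5'→3' the mRNA is CGCACACUCACCCGAAUGGAGGGGACGACCCUCACUGCGAG, so the coding DNA strand is CGCACACTCACCCGAATGGAGGGGACGACCCTCACTGCGAG. The template is its reverse complement.

5'-CTCGCAGTGAGGGTCGTCCCCTCCATTCGGGTGAGTGTGCG-3'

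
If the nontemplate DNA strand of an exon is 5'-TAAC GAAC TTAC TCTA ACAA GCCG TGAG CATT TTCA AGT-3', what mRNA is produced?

5′-UAACGAACUUACUCUAACAAGCCGUGAGCAUUUUCAAGU-3′

mRNA has the coding-strand sequence with U in place of T.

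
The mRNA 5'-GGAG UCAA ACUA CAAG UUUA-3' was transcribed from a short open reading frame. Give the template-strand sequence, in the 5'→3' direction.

Replace U with T to get the coding DNA strand: GGAGTCAAACTACAAGTTTA. The template strand is its reverse complement (complement CCTCAGTTTGATGTTCAAAT, then reverse).

5'-TAAACTTGTAGTTTGACTCC-3'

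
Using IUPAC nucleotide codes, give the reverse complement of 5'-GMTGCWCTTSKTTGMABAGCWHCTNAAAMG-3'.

Standard pairs A↔T, G↔C; ambiguity codes pair M↔K, W↔W, S↔S, B↔V, H↔D, N↔N. Complement (CKACGWGAASMAACKTVTCGWDGANTTTKC), then reverse for 5'→3'.

5'-CKTTTNAGDWGCTVTKCAAMSAAGWGCAKC-3'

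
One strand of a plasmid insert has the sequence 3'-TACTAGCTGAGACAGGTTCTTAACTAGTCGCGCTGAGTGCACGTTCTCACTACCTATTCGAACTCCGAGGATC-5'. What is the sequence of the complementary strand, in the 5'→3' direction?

5'-ATGATCGACTCTGTCCAAGAATTGATCAGCGCGACTCACGTGCAAGAGTGATGGATAAGCTTGAGGCTCCTAG-3'

The strand is given 3'→5', so its complement runs 5'→3' in the same left-to-right order: pair each base A↔T, G↔C.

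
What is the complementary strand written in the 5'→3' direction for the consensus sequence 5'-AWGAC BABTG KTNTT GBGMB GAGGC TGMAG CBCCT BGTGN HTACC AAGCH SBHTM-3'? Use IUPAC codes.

Standard pairs A↔T, G↔C; ambiguity codes pair M↔K, W↔W, S↔S, B↔V, H↔D, N↔N. Complement (TWCTGVTVACMANAACVCKVCTCCGACKTCGVGGAVCACNDATGGTTCGDSVDAK), then reverse for 5'→3'.

5'-KADVSDGCTTGGTADNCACVAGGVGCTKCAGCCTCVKCVCAANAMCAVTVGTCWT-3'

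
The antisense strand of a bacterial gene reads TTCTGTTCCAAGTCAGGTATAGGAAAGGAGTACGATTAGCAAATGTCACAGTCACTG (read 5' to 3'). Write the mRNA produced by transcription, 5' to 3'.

5′-CAGUGACUGUGACAUUUGCUAAUCGUACUCCUUUCCUAUACCUGACUUGGAACAGAA-3′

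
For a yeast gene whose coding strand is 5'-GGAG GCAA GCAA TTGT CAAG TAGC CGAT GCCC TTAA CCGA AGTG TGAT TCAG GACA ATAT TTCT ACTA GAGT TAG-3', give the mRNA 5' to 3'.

mRNA has the coding-strand sequence with U in place of T.

5'-GGAGGCAAGCAAUUGUCAAGUAGCCGAUGCCCUUAACCGAAGUGUGAUUCAGGACAAUAUUUCUACUAGAGUUAG-3'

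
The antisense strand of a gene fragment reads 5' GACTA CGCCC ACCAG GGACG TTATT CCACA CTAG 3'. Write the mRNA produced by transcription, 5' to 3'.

5′-CUAGUGUGGAAUAACGUCCCUGGUGGGCGUAGUC-3′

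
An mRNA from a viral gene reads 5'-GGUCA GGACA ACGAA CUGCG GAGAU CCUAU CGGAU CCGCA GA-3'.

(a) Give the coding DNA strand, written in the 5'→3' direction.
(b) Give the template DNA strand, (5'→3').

(a) 5′-GGTCAGGACAACGAACTGCGGAGATCCTATCGGATCCGCAGA-3′
(b) 5'-TCTGCGGATCCGATAGGATCTCCGCAGTTCGTTGTCCTGACC-3'

(a) The coding strand matches the mRNA with U→T.
(b) The template strand is the reverse complement of the coding strand.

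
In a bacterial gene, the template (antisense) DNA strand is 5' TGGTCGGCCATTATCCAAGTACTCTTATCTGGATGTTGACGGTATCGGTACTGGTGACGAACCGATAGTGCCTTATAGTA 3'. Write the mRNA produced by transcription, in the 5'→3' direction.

5'-UACUAUAAGGCACUAUCGGUUCGUCACCAGUACCGAUACCGUCAACAUCCAGAUAAGAGUACUUGGAUAAUGGCCGACCA-3'

The mRNA has the sequence of the coding strand (reverse complement of the template) with T→U. Reverse complement of TGGTCGGCCATTATCCAAGTACTCTTATCTGGATGTTGACGGTATCGGTACTGGTGACGAACCGATAGTGCCTTATAGTA is TACTATAAGGCACTATCGGTTCGTCACCAGTACCGATACCGTCAACATCCAGATAAGAGTACTTGGATAATGGCCGACCA; then T→U.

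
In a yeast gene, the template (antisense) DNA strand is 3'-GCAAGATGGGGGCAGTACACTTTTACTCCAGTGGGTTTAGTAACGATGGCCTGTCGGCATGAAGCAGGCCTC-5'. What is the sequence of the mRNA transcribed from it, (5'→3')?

Reading the template 3'→5' as shown, RNA polymerase pairs each base (A→U, T→A, G↔C) to build mRNA 5'→3' directly.

5'-CGUUCUACCCCCGUCAUGUGAAAAUGAGGUCACCCAAAUCAUUGCUACCGGACAGCCGUACUUCGUCCGGAG-3'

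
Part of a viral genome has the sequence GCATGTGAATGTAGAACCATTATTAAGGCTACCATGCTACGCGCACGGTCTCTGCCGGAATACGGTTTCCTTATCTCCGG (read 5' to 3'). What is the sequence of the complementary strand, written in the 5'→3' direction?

Pairing A↔T and G↔C gives CGTACACTTACATCTTGGTAATAATTCCGATGGTACGATGCGCGTGCCAGAGACGGCCTTATGCCAAAGGAATAGAGGCC, running 3'→5'. Reverse for the 5'→3' convention.

5′-CCGGAGATAAGGAAACCGTATTCCGGCAGAGACCGTGCGCGTAGCATGGTAGCCTTAATAATGGTTCTACATTCACATGC-3′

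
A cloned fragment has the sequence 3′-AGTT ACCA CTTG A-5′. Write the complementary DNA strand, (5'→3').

The strand is given 3'→5', so its complement runs 5'→3' in the same left-to-right order: pair each base A↔T, G↔C.

5'-TCAATGGTGAACT-3'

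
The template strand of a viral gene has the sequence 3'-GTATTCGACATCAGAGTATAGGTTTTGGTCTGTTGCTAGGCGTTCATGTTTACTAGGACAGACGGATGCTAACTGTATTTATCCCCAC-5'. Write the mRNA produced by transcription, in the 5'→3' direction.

5′-CAUAAGCUGUAGUCUCAUAUCCAAAACCAGACAACGAUCCGCAAGUACAAAUGAUCCUGUCUGCCUACGAUUGACAUAAAUAGGGGUG-3′

Reading the template 3'→5' as shown, RNA polymerase pairs each base (A→U, T→A, G↔C) to build mRNA 5'→3' directly.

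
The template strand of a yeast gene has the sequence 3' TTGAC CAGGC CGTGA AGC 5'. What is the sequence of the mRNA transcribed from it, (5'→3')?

5'-AACUGGUCCGGCACUUCG-3'

Reading the template 3'→5' as shown, RNA polymerase pairs each base (A→U, T→A, G↔C) to build mRNA 5'→3' directly.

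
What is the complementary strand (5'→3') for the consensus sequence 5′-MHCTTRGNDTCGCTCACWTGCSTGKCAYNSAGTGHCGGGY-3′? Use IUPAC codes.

Standard pairs A↔T, G↔C; ambiguity codes pair R↔Y, M↔K, W↔W, S↔S, D↔H, N↔N. Complement (KDGAAYCNHAGCGAGTGWACGSACMGTRNSTCACDGCCCR), then reverse for 5'→3'.

5′-RCCCGDCACTSNRTGMCASGCAWGTGAGCGAHNCYAAGDK-3′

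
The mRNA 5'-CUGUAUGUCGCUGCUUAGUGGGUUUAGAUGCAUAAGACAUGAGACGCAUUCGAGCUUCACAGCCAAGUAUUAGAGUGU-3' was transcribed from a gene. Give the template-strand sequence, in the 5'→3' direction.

Replace U with T to get the coding DNA strand: CTGTATGTCGCTGCTTAGTGGGTTTAGATGCATAAGACATGAGACGCATTCGAGCTTCACAGCCAAGTATTAGAGTGT. The template strand is its reverse complement (complement GACATACAGCGACGAATCACCCAAATCTACGTATTCTGTACTCTGCGTAAGCTCGAAGTGTCGGTTCATAATCTCACA, then reverse).

5'-ACACTCTAATACTTGGCTGTGAAGCTCGAATGCGTCTCATGTCTTATGCATCTAAACCCACTAAGCAGCGACATACAG-3'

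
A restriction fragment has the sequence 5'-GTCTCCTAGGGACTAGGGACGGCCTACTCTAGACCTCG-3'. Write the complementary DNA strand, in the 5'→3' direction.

5'-CGAGGTCTAGAGTAGGCCGTCCCTAGTCCCTAGGAGAC-3'

The complement of GTCTCCTAGGGACTAGGGACGGCCTACTCTAGACCTCG is CAGAGGATCCCTGATCCCTGCCGGATGAGATCTGGAGC (A↔T, G↔C). DNA strands are antiparallel, so the complementary strand runs 3'→5'; reversing gives the 5'→3' form.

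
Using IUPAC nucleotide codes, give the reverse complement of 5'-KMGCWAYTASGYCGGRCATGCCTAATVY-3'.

Standard pairs A↔T, G↔C; ambiguity codes pair R↔Y, M↔K, W↔W, S↔S, V↔B. Complement (MKCGWTRATSCRGCCYGTACGGATTABR), then reverse for 5'→3'.

5'-RBATTAGGCATGYCCGRCSTARTWGCKM-3'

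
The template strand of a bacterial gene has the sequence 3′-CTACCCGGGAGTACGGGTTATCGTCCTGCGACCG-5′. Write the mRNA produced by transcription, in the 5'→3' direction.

Reading the template 3'→5' as shown, RNA polymerase pairs each base (A→U, T→A, G↔C) to build mRNA 5'→3' directly.

5'-GAUGGGCCCUCAUGCCCAAUAGCAGGACGCUGGC-3'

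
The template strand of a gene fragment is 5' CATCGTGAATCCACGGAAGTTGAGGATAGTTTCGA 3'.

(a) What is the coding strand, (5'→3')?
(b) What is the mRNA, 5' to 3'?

(a) 5′-TCGAAACTATCCTCAACTTCCGTGGATTCACGATG-3′
(b) 5'-UCGAAACUAUCCUCAACUUCCGUGGAUUCACGAUG-3'

(a) The coding strand is the reverse complement of the template: complement GTAGCACTTAGGTGCCTTCAACTCCTATCAAAGCT, then reverse.
(b) mRNA has the coding-strand sequence with T→U.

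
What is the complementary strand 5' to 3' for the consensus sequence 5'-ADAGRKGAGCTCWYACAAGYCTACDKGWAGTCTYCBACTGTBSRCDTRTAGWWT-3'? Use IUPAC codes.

5'-AWWCTAYAHGYSVACAGTVGRAGACTWCMHGTAGRCTTGTRWGAGCTCMYCTHT-3'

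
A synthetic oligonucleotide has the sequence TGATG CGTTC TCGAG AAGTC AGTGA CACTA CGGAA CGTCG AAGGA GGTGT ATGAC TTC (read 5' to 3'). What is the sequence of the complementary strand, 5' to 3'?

The complement of TGATGCGTTCTCGAGAAGTCAGTGACACTACGGAACGTCGAAGGAGGTGTATGACTTC is ACTACGCAAGAGCTCTTCAGTCACTGTGATGCCTTGCAGCTTCCTCCACATACTGAAG (A↔T, G↔C). DNA strands are antiparallel, so the complementary strand runs 3'→5'; reversing gives the 5'→3' form.

5'-GAAGTCATACACCTCCTTCGACGTTCCGTAGTGTCACTGACTTCTCGAGAACGCATCA-3'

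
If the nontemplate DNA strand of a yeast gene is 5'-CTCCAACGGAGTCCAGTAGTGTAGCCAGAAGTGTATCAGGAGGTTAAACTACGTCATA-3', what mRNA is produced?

5'-CUCCAACGGAGUCCAGUAGUGUAGCCAGAAGUGUAUCAGGAGGUUAAACUACGUCAUA-3'

The mRNA is synthesized from the template strand, so it matches the coding strand with T replaced by U.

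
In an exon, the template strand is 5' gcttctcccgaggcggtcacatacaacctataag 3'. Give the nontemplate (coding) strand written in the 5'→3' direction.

The coding strand is complementary and antiparallel to the template: take the complement (A↔T, G↔C) and reverse.

5'-CTTATAGGTTGTATGTGACCGCCTCGGGAGAAGC-3'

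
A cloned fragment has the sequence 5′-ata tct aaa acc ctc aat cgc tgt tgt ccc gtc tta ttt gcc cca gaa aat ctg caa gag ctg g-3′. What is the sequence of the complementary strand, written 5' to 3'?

5'-CCAGCTCTTGCAGATTTTCTGGGGCAAATAAGACGGGACAACAGCGATTGAGGGTTTTAGATAT-3'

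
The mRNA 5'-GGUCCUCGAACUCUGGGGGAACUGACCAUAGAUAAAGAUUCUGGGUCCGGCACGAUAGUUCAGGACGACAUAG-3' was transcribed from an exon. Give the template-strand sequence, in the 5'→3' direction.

5'-CTATGTCGTCCTGAACTATCGTGCCGGACCCAGAATCTTTATCTATGGTCAGTTCCCCCAGAGTTCGAGGACC-3'

Replace U with T to get the coding DNA strand: GGTCCTCGAACTCTGGGGGAACTGACCATAGATAAAGATTCTGGGTCCGGCACGATAGTTCAGGACGACATAG. The template strand is its reverse complement (complement CCAGGAGCTTGAGACCCCCTTGACTGGTATCTATTTCTAAGACCCAGGCCGTGCTATCAAGTCCTGCTGTATC, then reverse).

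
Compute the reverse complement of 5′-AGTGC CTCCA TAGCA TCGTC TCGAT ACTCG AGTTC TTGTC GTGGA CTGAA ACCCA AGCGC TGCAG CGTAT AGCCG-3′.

Reading the sequence 3'→5' and pairing each base (A↔T, G↔C) gives the reverse complement directly.

5'-CGGCTATACGCTGCAGCGCTTGGGTTTCAGTCCACGACAAGAACTCGAGTATCGAGACGATGCTATGGAGGCACT-3'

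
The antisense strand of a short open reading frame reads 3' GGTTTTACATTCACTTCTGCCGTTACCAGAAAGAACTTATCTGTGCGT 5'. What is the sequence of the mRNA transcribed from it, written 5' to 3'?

5'-CCAAAAUGUAAGUGAAGACGGCAAUGGUCUUUCUUGAAUAGACACGCA-3'

Reading the template 3'→5' as shown, RNA polymerase pairs each base (A→U, T→A, G↔C) to build mRNA 5'→3' directly.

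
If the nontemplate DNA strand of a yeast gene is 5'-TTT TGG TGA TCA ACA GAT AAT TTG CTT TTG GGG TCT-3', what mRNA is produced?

The mRNA is synthesized from the template strand, so it matches the coding strand with T replaced by U.

5'-UUUUGGUGAUCAACAGAUAAUUUGCUUUUGGGGUCU-3'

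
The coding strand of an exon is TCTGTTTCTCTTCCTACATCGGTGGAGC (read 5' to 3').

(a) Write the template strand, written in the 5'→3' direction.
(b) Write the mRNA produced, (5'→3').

(a) 5'-GCTCCACCGATGTAGGAAGAGAAACAGA-3'
(b) 5'-UCUGUUUCUCUUCCUACAUCGGUGGAGC-3'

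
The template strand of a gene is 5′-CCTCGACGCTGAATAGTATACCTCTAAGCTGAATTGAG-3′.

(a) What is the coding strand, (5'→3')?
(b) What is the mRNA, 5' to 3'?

(a) The coding strand is the reverse complement of the template: complement GGAGCTGCGACTTATCATATGGAGATTCGACTTAACTC, then reverse.
(b) mRNA has the coding-strand sequence with T→U.

(a) 5′-CTCAATTCAGCTTAGAGGTATACTATTCAGCGTCGAGG-3′
(b) 5'-CUCAAUUCAGCUUAGAGGUAUACUAUUCAGCGUCGAGG-3'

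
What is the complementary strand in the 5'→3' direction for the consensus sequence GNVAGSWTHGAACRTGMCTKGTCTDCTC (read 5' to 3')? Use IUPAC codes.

Standard pairs A↔T, G↔C; ambiguity codes pair R↔Y, M↔K, W↔W, S↔S, D↔H, V↔B, N↔N. Complement (CNBTCSWADCTTGYACKGAMCAGAHGAG), then reverse for 5'→3'.

5'-GAGHAGACMAGKCAYGTTCDAWSCTBNC-3'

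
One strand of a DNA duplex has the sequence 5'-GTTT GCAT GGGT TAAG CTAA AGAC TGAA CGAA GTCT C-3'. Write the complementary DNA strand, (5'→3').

5'-GAGACTTCGTTCAGTCTTTAGCTTAACCCATGCAAAC-3'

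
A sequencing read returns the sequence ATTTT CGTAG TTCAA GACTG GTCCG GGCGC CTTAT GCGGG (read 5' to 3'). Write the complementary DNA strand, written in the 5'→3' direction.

5'-CCCGCATAAGGCGCCCGGACCAGTCTTGAACTACGAAAAT-3'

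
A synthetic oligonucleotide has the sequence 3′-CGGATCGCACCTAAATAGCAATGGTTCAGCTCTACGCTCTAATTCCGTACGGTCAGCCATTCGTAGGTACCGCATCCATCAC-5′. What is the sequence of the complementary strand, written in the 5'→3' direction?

The strand is given 3'→5', so its complement runs 5'→3' in the same left-to-right order: pair each base A↔T, G↔C.

5'-GCCTAGCGTGGATTTATCGTTACCAAGTCGAGATGCGAGATTAAGGCATGCCAGTCGGTAAGCATCCATGGCGTAGGTAGTG-3'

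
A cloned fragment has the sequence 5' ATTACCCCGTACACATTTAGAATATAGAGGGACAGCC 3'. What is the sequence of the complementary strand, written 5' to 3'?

5'-GGCTGTCCCTCTATATTCTAAATGTGTACGGGGTAAT-3'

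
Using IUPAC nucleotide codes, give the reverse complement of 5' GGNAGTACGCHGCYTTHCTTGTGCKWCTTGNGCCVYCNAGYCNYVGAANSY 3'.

5'-RSNTTCBRNGRCTNGRBGGCNCAAGWMGCACAAGDAARGCDGCGTACTNCC-3'

Standard pairs A↔T, G↔C; ambiguity codes pair Y↔R, K↔M, W↔W, S↔S, H↔D, V↔B, N↔N. Complement (CCNTCATGCGDCGRAADGAACACGMWGAACNCGGBRGNTCRGNRBCTTNSR), then reverse for 5'→3'.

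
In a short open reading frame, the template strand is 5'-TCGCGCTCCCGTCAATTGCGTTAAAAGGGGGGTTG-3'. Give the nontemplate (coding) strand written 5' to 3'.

5'-CAACCCCCCTTTTAACGCAATTGACGGGAGCGCGA-3'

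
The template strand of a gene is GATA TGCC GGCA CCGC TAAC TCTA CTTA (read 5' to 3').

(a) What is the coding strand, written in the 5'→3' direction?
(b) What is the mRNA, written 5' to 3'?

(a) The coding strand is the reverse complement of the template: complement CTATACGGCCGTGGCGATTGAGATGAAT, then reverse.
(b) mRNA has the coding-strand sequence with T→U.

(a) 5′-TAAGTAGAGTTAGCGGTGCCGGCATATC-3′
(b) 5'-UAAGUAGAGUUAGCGGUGCCGGCAUAUC-3'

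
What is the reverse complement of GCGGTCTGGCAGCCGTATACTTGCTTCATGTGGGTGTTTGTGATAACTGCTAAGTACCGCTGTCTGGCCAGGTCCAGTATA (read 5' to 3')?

5′-TATACTGGACCTGGCCAGACAGCGGTACTTAGCAGTTATCACAAACACCCACATGAAGCAAGTATACGGCTGCCAGACCGC-3′

Complement each base (A↔T, G↔C): CGCCAGACCGTCGGCATATGAACGAAGTACACCCACAAACACTATTGACGATTCATGGCGACAGACCGGTCCAGGTCATAT. Then reverse.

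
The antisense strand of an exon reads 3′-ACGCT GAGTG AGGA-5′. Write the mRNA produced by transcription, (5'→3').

5′-UGCGACUCACUCCU-3′

Reading the template 3'→5' as shown, RNA polymerase pairs each base (A→U, T→A, G↔C) to build mRNA 5'→3' directly.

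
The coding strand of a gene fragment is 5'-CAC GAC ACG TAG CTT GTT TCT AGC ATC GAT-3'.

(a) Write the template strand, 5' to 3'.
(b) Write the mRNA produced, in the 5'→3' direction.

(a) 5'-ATCGATGCTAGAAACAAGCTACGTGTCGTG-3'
(b) 5′-CACGACACGUAGCUUGUUUCUAGCAUCGAU-3′

(a) The template strand is the reverse complement of the coding strand: complement GTGCTGTGCATCGAACAAAGATCGTAGCTA, then reverse.
(b) mRNA matches the coding strand with T→U.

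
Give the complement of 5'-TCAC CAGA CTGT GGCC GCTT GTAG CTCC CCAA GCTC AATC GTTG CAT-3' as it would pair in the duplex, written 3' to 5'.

3'-AGTGGTCTGACACCGGCGAACATCGAGGGGTTCGAGTTAGCAACGTA-5'

Base-pairing A↔T, G↔C gives the complement. The complementary strand is antiparallel, so paired with a 5'→3' strand it runs 3'→5'.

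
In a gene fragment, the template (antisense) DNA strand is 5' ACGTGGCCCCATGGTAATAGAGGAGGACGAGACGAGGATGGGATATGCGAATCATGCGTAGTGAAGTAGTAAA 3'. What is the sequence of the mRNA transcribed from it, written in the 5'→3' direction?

5'-UUUACUACUUCACUACGCAUGAUUCGCAUAUCCCAUCCUCGUCUCGUCCUCCUCUAUUACCAUGGGGCCACGU-3'

RNA polymerase reads the template 3'→5' and synthesizes mRNA 5'→3' by base-pairing (A→U, T→A, G↔C). The complement of the template is TGCACCGGGGTACCATTATCTCCTCCTGCTCTGCTCCTACCCTATACGCTTAGTACGCATCACTTCATCATTT; antiparallel, so 5'→3' the coding strand is TTTACTACTTCACTACGCATGATTCGCATATCCCATCCTCGTCTCGTCCTCCTCTATTACCATGGGGCCACGT. Replace T with U for the mRNA.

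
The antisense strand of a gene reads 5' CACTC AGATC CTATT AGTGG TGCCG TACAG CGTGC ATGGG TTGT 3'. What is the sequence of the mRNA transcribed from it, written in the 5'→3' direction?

5'-ACAACCCAUGCACGCUGUACGGCACCACUAAUAGGAUCUGAGUG-3'

RNA polymerase reads the template 3'→5' and synthesizes mRNA 5'→3' by base-pairing (A→U, T→A, G↔C). The complement of the template is GTGAGTCTAGGATAATCACCACGGCATGTCGCACGTACCCAACA; antiparallel, so 5'→3' the coding strand is ACAACCCATGCACGCTGTACGGCACCACTAATAGGATCTGAGTG. Replace T with U for the mRNA.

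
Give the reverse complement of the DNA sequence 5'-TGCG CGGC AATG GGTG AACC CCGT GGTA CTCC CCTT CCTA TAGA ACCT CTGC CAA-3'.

5'-TTGGCAGAGGTTCTATAGGAAGGGGAGTACCACGGGGTTCACCCATTGCCGCGCA-3'

Complement each base (A↔T, G↔C): ACGCGCCGTTACCCACTTGGGGCACCATGAGGGGAAGGATATCTTGGAGACGGTT. Then reverse.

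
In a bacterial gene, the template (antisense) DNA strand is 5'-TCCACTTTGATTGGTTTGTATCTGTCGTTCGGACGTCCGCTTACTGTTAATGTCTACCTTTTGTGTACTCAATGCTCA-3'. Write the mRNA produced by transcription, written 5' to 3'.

RNA polymerase reads the template 3'→5' and synthesizes mRNA 5'→3' by base-pairing (A→U, T→A, G↔C). The complement of the template is AGGTGAAACTAACCAAACATAGACAGCAAGCCTGCAGGCGAATGACAATTACAGATGGAAAACACATGAGTTACGAGT; antiparallel, so 5'→3' the coding strand is TGAGCATTGAGTACACAAAAGGTAGACATTAACAGTAAGCGGACGTCCGAACGACAGATACAAACCAATCAAAGTGGA. Replace T with U for the mRNA.

5'-UGAGCAUUGAGUACACAAAAGGUAGACAUUAACAGUAAGCGGACGUCCGAACGACAGAUACAAACCAAUCAAAGUGGA-3'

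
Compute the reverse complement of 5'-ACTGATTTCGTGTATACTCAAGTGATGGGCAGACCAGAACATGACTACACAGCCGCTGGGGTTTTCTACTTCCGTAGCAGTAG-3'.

5'-CTACTGCTACGGAAGTAGAAAACCCCAGCGGCTGTGTAGTCATGTTCTGGTCTGCCCATCACTTGAGTATACACGAAATCAGT-3'

Reading the sequence 3'→5' and pairing each base (A↔T, G↔C) gives the reverse complement directly.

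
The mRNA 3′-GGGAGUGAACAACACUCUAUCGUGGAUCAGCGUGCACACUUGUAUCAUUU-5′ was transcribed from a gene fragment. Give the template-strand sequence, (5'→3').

Written 5'→3' the mRNA is UUUACUAUGUUCACACGUGCGACUAGGUGCUAUCUCACAACAAGUGAGGG, so the coding DNA strand is TTTACTATGTTCACACGTGCGACTAGGTGCTATCTCACAACAAGTGAGGG. The template is its reverse complement.

5'-CCCTCACTTGTTGTGAGATAGCACCTAGTCGCACGTGTGAACATAGTAAA-3'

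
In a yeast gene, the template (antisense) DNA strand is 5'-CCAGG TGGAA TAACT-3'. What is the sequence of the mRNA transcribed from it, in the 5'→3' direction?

The mRNA has the sequence of the coding strand (reverse complement of the template) with T→U. Reverse complement of CCAGGTGGAATAACT is AGTTATTCCACCTGG; then T→U.

5'-AGUUAUUCCACCUGG-3'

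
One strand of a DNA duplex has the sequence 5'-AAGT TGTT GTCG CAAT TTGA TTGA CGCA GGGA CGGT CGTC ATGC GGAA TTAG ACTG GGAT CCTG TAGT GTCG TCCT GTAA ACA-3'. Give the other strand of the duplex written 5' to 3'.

5'-TGTTTACAGGACGACACTACAGGATCCCAGTCTAATTCCGCATGACGACCGTCCCTGCGTCAATCAAATTGCGACAACAACTT-3'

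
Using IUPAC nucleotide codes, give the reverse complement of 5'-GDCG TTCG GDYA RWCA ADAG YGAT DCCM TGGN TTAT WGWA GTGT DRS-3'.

5'-SYHACACTWCWATAANCCAKGGHATCRCTHTTGWYTRHCCGAACGHC-3'

Standard pairs A↔T, G↔C; ambiguity codes pair R↔Y, M↔K, W↔W, S↔S, D↔H, N↔N. Complement (CHGCAAGCCHRTYWGTTHTCRCTAHGGKACCNAATAWCWTCACAHYS), then reverse for 5'→3'.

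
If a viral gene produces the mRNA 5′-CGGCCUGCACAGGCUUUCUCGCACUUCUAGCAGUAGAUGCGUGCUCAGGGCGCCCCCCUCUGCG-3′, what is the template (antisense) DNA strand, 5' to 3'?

5′-CGCAGAGGGGGGCGCCCTGAGCACGCATCTACTGCTAGAAGTGCGAGAAAGCCTGTGCAGGCCG-3′

Replace U with T to get the coding DNA strand: CGGCCTGCACAGGCTTTCTCGCACTTCTAGCAGTAGATGCGTGCTCAGGGCGCCCCCCTCTGCG. The template strand is its reverse complement (complement GCCGGACGTGTCCGAAAGAGCGTGAAGATCGTCATCTACGCACGAGTCCCGCGGGGGGAGACGC, then reverse).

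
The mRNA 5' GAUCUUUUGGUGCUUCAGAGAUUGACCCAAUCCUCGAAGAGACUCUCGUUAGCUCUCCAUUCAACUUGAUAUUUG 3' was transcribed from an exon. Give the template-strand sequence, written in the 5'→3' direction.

5′-CAAATATCAAGTTGAATGGAGAGCTAACGAGAGTCTCTTCGAGGATTGGGTCAATCTCTGAAGCACCAAAAGATC-3′

Replace U with T to get the coding DNA strand: GATCTTTTGGTGCTTCAGAGATTGACCCAATCCTCGAAGAGACTCTCGTTAGCTCTCCATTCAACTTGATATTTG. The template strand is its reverse complement (complement CTAGAAAACCACGAAGTCTCTAACTGGGTTAGGAGCTTCTCTGAGAGCAATCGAGAGGTAAGTTGAACTATAAAC, then reverse).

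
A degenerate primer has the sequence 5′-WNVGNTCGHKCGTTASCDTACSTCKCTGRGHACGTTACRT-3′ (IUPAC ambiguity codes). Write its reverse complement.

Standard pairs A↔T, G↔C; ambiguity codes pair R↔Y, K↔M, W↔W, S↔S, D↔H, V↔B, N↔N. Complement (WNBCNAGCDMGCAATSGHATGSAGMGACYCDTGCAATGYA), then reverse for 5'→3'.

5'-AYGTAACGTDCYCAGMGASGTAHGSTAACGMDCGANCBNW-3'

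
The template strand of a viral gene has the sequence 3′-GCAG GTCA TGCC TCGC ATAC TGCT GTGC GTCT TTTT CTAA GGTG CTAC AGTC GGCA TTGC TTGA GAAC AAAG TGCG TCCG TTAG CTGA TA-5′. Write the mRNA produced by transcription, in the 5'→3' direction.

5'-CGUCCAGUACGGAGCGUAUGACGACACGCAGAAAAAGAUUCCACGAUGUCAGCCGUAACGAACUCUUGUUUCACGCAGGCAAUCGACUAU-3'

Reading the template 3'→5' as shown, RNA polymerase pairs each base (A→U, T→A, G↔C) to build mRNA 5'→3' directly.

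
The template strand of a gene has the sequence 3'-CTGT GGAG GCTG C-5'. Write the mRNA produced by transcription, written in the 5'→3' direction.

Reading the template 3'→5' as shown, RNA polymerase pairs each base (A→U, T→A, G↔C) to build mRNA 5'→3' directly.

5′-GACACCUCCGACG-3′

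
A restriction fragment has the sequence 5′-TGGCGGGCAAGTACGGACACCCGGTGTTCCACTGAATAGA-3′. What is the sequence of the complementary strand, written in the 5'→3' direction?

Pairing A↔T and G↔C gives ACCGCCCGTTCATGCCTGTGGGCCACAAGGTGACTTATCT, running 3'→5'. Reverse for the 5'→3' convention.

5'-TCTATTCAGTGGAACACCGGGTGTCCGTACTTGCCCGCCA-3'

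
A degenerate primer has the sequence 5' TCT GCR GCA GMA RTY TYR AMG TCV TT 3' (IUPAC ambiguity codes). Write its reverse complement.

Standard pairs A↔T, G↔C; ambiguity codes pair R↔Y, M↔K, V↔B. Complement (AGACGYCGTCKTYARARYTKCAGBAA), then reverse for 5'→3'.

5'-AABGACKTYRARAYTKCTGCYGCAGA-3'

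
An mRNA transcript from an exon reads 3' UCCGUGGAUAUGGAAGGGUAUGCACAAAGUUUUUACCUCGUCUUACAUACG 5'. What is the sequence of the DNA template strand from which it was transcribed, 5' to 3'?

Written 5'→3' the mRNA is GCAUACAUUCUGCUCCAUUUUUGAAACACGUAUGGGAAGGUAUAGGUGCCU, so the coding DNA strand is GCATACATTCTGCTCCATTTTTGAAACACGTATGGGAAGGTATAGGTGCCT. The template is its reverse complement.

5′-AGGCACCTATACCTTCCCATACGTGTTTCAAAAATGGAGCAGAATGTATGC-3′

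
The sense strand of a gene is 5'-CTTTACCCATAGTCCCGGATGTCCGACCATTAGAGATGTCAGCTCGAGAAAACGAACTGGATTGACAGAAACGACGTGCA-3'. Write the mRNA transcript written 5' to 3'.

The mRNA is synthesized from the template strand, so it matches the coding strand with T replaced by U.

5'-CUUUACCCAUAGUCCCGGAUGUCCGACCAUUAGAGAUGUCAGCUCGAGAAAACGAACUGGAUUGACAGAAACGACGUGCA-3'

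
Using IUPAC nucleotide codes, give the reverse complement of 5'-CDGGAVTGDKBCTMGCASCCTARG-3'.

Standard pairs A↔T, G↔C; ambiguity codes pair R↔Y, M↔K, S↔S, B↔V, D↔H. Complement (GHCCTBACHMVGAKCGTSGGATYC), then reverse for 5'→3'.

5'-CYTAGGSTGCKAGVMHCABTCCHG-3'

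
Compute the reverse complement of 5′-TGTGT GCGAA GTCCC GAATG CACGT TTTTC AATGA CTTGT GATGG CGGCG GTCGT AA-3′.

5'-TTACGACCGCCGCCATCACAAGTCATTGAAAAACGTGCATTCGGGACTTCGCACACA-3'

Complement each base (A↔T, G↔C): ACACACGCTTCAGGGCTTACGTGCAAAAAGTTACTGAACACTACCGCCGCCAGCATT. Then reverse.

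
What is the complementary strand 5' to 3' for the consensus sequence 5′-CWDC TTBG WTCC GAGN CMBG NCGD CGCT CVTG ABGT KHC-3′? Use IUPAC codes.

5'-GDMACVTCABGAGCGHCGNCVKGNCTCGGAWCVAAGHWG-3'

Standard pairs A↔T, G↔C; ambiguity codes pair M↔K, W↔W, B↔V, D↔H, N↔N. Complement (GWHGAAVCWAGGCTCNGKVCNGCHGCGAGBACTVCAMDG), then reverse for 5'→3'.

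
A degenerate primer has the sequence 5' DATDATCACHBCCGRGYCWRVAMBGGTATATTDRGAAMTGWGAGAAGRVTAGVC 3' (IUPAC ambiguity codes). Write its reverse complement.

Standard pairs A↔T, G↔C; ambiguity codes pair R↔Y, M↔K, W↔W, B↔V, D↔H. Complement (HTAHTAGTGDVGGCYCRGWYBTKVCCATATAAHYCTTKACWCTCTTCYBATCBG), then reverse for 5'→3'.

5'-GBCTABYCTTCTCWCAKTTCYHAATATACCVKTBYWGRCYCGGVDGTGATHATH-3'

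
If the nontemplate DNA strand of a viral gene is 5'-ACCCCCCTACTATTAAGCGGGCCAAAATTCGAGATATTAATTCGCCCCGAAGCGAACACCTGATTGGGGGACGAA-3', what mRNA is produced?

The mRNA is synthesized from the template strand, so it matches the coding strand with T replaced by U.

5′-ACCCCCCUACUAUUAAGCGGGCCAAAAUUCGAGAUAUUAAUUCGCCCCGAAGCGAACACCUGAUUGGGGGACGAA-3′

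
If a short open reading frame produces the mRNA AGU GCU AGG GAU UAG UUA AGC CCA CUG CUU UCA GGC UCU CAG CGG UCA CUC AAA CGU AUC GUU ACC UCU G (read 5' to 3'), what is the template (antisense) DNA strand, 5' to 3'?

5'-CAGAGGTAACGATACGTTTGAGTGACCGCTGAGAGCCTGAAAGCAGTGGGCTTAACTAATCCCTAGCACT-3'

Replace U with T to get the coding DNA strand: AGTGCTAGGGATTAGTTAAGCCCACTGCTTTCAGGCTCTCAGCGGTCACTCAAACGTATCGTTACCTCTG. The template strand is its reverse complement (complement TCACGATCCCTAATCAATTCGGGTGACGAAAGTCCGAGAGTCGCCAGTGAGTTTGCATAGCAATGGAGAC, then reverse).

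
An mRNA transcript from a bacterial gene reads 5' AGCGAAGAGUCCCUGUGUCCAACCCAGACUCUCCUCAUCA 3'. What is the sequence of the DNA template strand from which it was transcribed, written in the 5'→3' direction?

5'-TGATGAGGAGAGTCTGGGTTGGACACAGGGACTCTTCGCT-3'

Replace U with T to get the coding DNA strand: AGCGAAGAGTCCCTGTGTCCAACCCAGACTCTCCTCATCA. The template strand is its reverse complement (complement TCGCTTCTCAGGGACACAGGTTGGGTCTGAGAGGAGTAGT, then reverse).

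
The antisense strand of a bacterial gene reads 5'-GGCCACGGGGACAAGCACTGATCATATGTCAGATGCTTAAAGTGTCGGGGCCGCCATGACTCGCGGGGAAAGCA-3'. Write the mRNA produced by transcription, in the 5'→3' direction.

The mRNA has the sequence of the coding strand (reverse complement of the template) with T→U. Reverse complement of GGCCACGGGGACAAGCACTGATCATATGTCAGATGCTTAAAGTGTCGGGGCCGCCATGACTCGCGGGGAAAGCA is TGCTTTCCCCGCGAGTCATGGCGGCCCCGACACTTTAAGCATCTGACATATGATCAGTGCTTGTCCCCGTGGCC; then T→U.

5'-UGCUUUCCCCGCGAGUCAUGGCGGCCCCGACACUUUAAGCAUCUGACAUAUGAUCAGUGCUUGUCCCCGUGGCC-3'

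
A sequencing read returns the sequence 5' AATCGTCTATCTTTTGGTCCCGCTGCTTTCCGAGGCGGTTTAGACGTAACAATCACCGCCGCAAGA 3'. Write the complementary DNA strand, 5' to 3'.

5'-TCTTGCGGCGGTGATTGTTACGTCTAAACCGCCTCGGAAAGCAGCGGGACCAAAAGATAGACGATT-3'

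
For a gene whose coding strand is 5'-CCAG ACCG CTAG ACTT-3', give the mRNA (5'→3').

5′-CCAGACCGCUAGACUU-3′

mRNA has the coding-strand sequence with U in place of T.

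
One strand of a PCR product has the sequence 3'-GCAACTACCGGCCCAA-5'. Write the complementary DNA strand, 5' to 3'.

The strand is given 3'→5', so its complement runs 5'→3' in the same left-to-right order: pair each base A↔T, G↔C.

5'-CGTTGATGGCCGGGTT-3'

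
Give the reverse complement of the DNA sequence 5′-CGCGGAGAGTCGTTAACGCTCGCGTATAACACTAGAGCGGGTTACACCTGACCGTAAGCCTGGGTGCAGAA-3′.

Reading the sequence 3'→5' and pairing each base (A↔T, G↔C) gives the reverse complement directly.

5'-TTCTGCACCCAGGCTTACGGTCAGGTGTAACCCGCTCTAGTGTTATACGCGAGCGTTAACGACTCTCCGCG-3'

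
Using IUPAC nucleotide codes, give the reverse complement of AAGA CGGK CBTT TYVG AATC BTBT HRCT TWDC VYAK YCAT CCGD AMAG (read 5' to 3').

Standard pairs A↔T, G↔C; ambiguity codes pair R↔Y, M↔K, W↔W, B↔V, D↔H. Complement (TTCTGCCMGVAAARBCTTAGVAVADYGAAWHGBRTMRGTAGGCHTKTC), then reverse for 5'→3'.

5'-CTKTHCGGATGRMTRBGHWAAGYDAVAVGATTCBRAAAVGMCCGTCTT-3'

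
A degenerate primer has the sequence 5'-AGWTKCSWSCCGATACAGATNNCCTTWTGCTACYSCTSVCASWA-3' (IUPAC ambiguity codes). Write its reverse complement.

Standard pairs A↔T, G↔C; ambiguity codes pair Y↔R, K↔M, W↔W, S↔S, V↔B, N↔N. Complement (TCWAMGSWSGGCTATGTCTANNGGAAWACGATGRSGASBGTSWT), then reverse for 5'→3'.

5'-TWSTGBSAGSRGTAGCAWAAGGNNATCTGTATCGGSWSGMAWCT-3'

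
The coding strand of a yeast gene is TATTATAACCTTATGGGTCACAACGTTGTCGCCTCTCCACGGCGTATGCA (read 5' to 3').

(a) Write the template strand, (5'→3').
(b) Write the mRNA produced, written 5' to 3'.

(a) 5'-TGCATACGCCGTGGAGAGGCGACAACGTTGTGACCCATAAGGTTATAATA-3'
(b) 5'-UAUUAUAACCUUAUGGGUCACAACGUUGUCGCCUCUCCACGGCGUAUGCA-3'

(a) The template strand is the reverse complement of the coding strand: complement ATAATATTGGAATACCCAGTGTTGCAACAGCGGAGAGGTGCCGCATACGT, then reverse.
(b) mRNA matches the coding strand with T→U.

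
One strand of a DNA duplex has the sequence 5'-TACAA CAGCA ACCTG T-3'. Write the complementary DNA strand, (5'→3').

5'-ACAGGTTGCTGTTGTA-3'

Pairing A↔T and G↔C gives ATGTTGTCGTTGGACA, running 3'→5'. Reverse for the 5'→3' convention.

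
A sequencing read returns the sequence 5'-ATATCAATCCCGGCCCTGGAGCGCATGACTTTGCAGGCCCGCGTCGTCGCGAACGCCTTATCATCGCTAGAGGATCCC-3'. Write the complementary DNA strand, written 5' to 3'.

The complement of ATATCAATCCCGGCCCTGGAGCGCATGACTTTGCAGGCCCGCGTCGTCGCGAACGCCTTATCATCGCTAGAGGATCCC is TATAGTTAGGGCCGGGACCTCGCGTACTGAAACGTCCGGGCGCAGCAGCGCTTGCGGAATAGTAGCGATCTCCTAGGG (A↔T, G↔C). DNA strands are antiparallel, so the complementary strand runs 3'→5'; reversing gives the 5'→3' form.

5'-GGGATCCTCTAGCGATGATAAGGCGTTCGCGACGACGCGGGCCTGCAAAGTCATGCGCTCCAGGGCCGGGATTGATAT-3'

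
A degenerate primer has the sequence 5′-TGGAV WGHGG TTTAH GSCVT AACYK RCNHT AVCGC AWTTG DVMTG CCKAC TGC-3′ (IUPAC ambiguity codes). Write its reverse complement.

Standard pairs A↔T, G↔C; ambiguity codes pair R↔Y, M↔K, W↔W, S↔S, D↔H, V↔B, N↔N. Complement (ACCTBWCDCCAAATDCSGBATTGRMYGNDATBGCGTWAACHBKACGGMTGACG), then reverse for 5'→3'.

5'-GCAGTMGGCAKBHCAAWTGCGBTADNGYMRGTTABGSCDTAAACCDCWBTCCA-3'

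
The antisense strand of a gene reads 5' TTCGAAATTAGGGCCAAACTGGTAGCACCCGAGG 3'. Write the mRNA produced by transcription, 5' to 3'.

RNA polymerase reads the template 3'→5' and synthesizes mRNA 5'→3' by base-pairing (A→U, T→A, G↔C). The complement of the template is AAGCTTTAATCCCGGTTTGACCATCGTGGGCTCC; antiparallel, so 5'→3' the coding strand is CCTCGGGTGCTACCAGTTTGGCCCTAATTTCGAA. Replace T with U for the mRNA.

5'-CCUCGGGUGCUACCAGUUUGGCCCUAAUUUCGAA-3'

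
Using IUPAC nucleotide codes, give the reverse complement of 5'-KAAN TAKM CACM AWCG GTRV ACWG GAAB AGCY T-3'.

5'-ARGCTVTTCCWGTBYACCGWTKGTGKMTANTTM-3'

Standard pairs A↔T, G↔C; ambiguity codes pair R↔Y, M↔K, W↔W, B↔V, N↔N. Complement (MTTNATMKGTGKTWGCCAYBTGWCCTTVTCGRA), then reverse for 5'→3'.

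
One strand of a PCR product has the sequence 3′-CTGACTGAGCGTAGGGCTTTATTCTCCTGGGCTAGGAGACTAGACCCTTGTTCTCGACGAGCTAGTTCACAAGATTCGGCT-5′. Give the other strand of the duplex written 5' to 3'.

The strand is given 3'→5', so its complement runs 5'→3' in the same left-to-right order: pair each base A↔T, G↔C.

5′-GACTGACTCGCATCCCGAAATAAGAGGACCCGATCCTCTGATCTGGGAACAAGAGCTGCTCGATCAAGTGTTCTAAGCCGA-3′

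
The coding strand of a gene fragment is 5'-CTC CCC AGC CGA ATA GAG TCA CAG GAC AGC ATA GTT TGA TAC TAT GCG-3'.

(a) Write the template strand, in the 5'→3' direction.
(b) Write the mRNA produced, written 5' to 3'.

(a) The template strand is the reverse complement of the coding strand: complement GAGGGGTCGGCTTATCTCAGTGTCCTGTCGTATCAAACTATGATACGC, then reverse.
(b) mRNA matches the coding strand with T→U.

(a) 5'-CGCATAGTATCAAACTATGCTGTCCTGTGACTCTATTCGGCTGGGGAG-3'
(b) 5'-CUCCCCAGCCGAAUAGAGUCACAGGACAGCAUAGUUUGAUACUAUGCG-3'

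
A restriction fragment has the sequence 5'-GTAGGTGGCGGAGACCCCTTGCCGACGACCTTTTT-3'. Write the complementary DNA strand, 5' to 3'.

5′-AAAAAGGTCGTCGGCAAGGGGTCTCCGCCACCTAC-3′

Pairing A↔T and G↔C gives CATCCACCGCCTCTGGGGAACGGCTGCTGGAAAAA, running 3'→5'. Reverse for the 5'→3' convention.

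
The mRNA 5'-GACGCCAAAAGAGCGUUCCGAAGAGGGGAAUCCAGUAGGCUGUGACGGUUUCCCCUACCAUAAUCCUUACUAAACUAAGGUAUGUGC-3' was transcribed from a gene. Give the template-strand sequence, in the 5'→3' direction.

Replace U with T to get the coding DNA strand: GACGCCAAAAGAGCGTTCCGAAGAGGGGAATCCAGTAGGCTGTGACGGTTTCCCCTACCATAATCCTTACTAAACTAAGGTATGTGC. The template strand is its reverse complement (complement CTGCGGTTTTCTCGCAAGGCTTCTCCCCTTAGGTCATCCGACACTGCCAAAGGGGATGGTATTAGGAATGATTTGATTCCATACACG, then reverse).

5'-GCACATACCTTAGTTTAGTAAGGATTATGGTAGGGGAAACCGTCACAGCCTACTGGATTCCCCTCTTCGGAACGCTCTTTTGGCGTC-3'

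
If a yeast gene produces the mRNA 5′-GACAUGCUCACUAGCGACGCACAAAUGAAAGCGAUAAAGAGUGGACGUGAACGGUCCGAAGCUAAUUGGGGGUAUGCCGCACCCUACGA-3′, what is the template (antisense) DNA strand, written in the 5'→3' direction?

5'-TCGTAGGGTGCGGCATACCCCCAATTAGCTTCGGACCGTTCACGTCCACTCTTTATCGCTTTCATTTGTGCGTCGCTAGTGAGCATGTC-3'

Replace U with T to get the coding DNA strand: GACATGCTCACTAGCGACGCACAAATGAAAGCGATAAAGAGTGGACGTGAACGGTCCGAAGCTAATTGGGGGTATGCCGCACCCTACGA. The template strand is its reverse complement (complement CTGTACGAGTGATCGCTGCGTGTTTACTTTCGCTATTTCTCACCTGCACTTGCCAGGCTTCGATTAACCCCCATACGGCGTGGGATGCT, then reverse).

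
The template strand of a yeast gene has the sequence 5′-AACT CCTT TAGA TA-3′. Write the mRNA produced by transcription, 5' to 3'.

The mRNA has the sequence of the coding strand (reverse complement of the template) with T→U. Reverse complement of AACTCCTTTAGATA is TATCTAAAGGAGTT; then T→U.

5'-UAUCUAAAGGAGUU-3'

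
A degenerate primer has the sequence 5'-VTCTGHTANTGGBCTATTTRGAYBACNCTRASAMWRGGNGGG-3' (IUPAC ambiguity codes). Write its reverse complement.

5'-CCCNCCYWKTSTYAGNGTVRTCYAAATAGVCCANTADCAGAB-3'

Standard pairs A↔T, G↔C; ambiguity codes pair R↔Y, M↔K, W↔W, S↔S, B↔V, H↔D, N↔N. Complement (BAGACDATNACCVGATAAAYCTRVTGNGAYTSTKWYCCNCCC), then reverse for 5'→3'.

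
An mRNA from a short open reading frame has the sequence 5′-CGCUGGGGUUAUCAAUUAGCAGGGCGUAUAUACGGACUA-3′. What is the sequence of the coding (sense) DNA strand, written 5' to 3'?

The coding DNA strand has the same 5'→3' sequence as the mRNA with U replaced by T.

5'-CGCTGGGGTTATCAATTAGCAGGGCGTATATACGGACTA-3'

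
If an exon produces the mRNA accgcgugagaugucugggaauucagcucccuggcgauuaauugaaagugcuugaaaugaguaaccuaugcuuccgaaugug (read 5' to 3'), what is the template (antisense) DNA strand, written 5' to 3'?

Replace U with T to get the coding DNA strand: ACCGCGTGAGATGTCTGGGAATTCAGCTCCCTGGCGATTAATTGAAAGTGCTTGAAATGAGTAACCTATGCTTCCGAATGTG. The template strand is its reverse complement (complement TGGCGCACTCTACAGACCCTTAAGTCGAGGGACCGCTAATTAACTTTCACGAACTTTACTCATTGGATACGAAGGCTTACAC, then reverse).

5'-CACATTCGGAAGCATAGGTTACTCATTTCAAGCACTTTCAATTAATCGCCAGGGAGCTGAATTCCCAGACATCTCACGCGGT-3'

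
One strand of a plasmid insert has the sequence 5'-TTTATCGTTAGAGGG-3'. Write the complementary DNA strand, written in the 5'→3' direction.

Pairing A↔T and G↔C gives AAATAGCAATCTCCC, running 3'→5'. Reverse for the 5'→3' convention.

5′-CCCTCTAACGATAAA-3′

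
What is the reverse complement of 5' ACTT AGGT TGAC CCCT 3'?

Complement each base (A↔T, G↔C): TGAATCCAACTGGGGA. Then reverse.

5'-AGGGGTCAACCTAAGT-3'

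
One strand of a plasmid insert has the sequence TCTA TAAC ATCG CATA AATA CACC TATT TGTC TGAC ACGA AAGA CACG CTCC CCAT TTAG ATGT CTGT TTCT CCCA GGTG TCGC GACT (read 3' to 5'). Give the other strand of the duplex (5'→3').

5′-AGATATTGTAGCGTATTTATGTGGATAAACAGACTGTGCTTTCTGTGCGAGGGGTAAATCTACAGACAAAGAGGGTCCACAGCGCTGA-3′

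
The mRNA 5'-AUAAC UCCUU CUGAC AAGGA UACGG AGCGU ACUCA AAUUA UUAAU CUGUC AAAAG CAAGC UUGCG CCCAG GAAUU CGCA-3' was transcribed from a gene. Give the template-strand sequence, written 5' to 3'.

5′-TGCGAATTCCTGGGCGCAAGCTTGCTTTTGACAGATTAATAATTTGAGTACGCTCCGTATCCTTGTCAGAAGGAGTTAT-3′

Replace U with T to get the coding DNA strand: ATAACTCCTTCTGACAAGGATACGGAGCGTACTCAAATTATTAATCTGTCAAAAGCAAGCTTGCGCCCAGGAATTCGCA. The template strand is its reverse complement (complement TATTGAGGAAGACTGTTCCTATGCCTCGCATGAGTTTAATAATTAGACAGTTTTCGTTCGAACGCGGGTCCTTAAGCGT, then reverse).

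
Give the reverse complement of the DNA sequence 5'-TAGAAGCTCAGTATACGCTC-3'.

5'-GAGCGTATACTGAGCTTCTA-3'

Complement each base (A↔T, G↔C): ATCTTCGAGTCATATGCGAG. Then reverse.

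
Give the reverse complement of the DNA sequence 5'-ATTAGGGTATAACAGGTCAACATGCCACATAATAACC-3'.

5'-GGTTATTATGTGGCATGTTGACCTGTTATACCCTAAT-3'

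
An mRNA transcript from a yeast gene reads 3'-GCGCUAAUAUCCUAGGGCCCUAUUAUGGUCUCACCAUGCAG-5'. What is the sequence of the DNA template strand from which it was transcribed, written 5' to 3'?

5'-CGCGATTATAGGATCCCGGGATAATACCAGAGTGGTACGTC-3'

Written 5'→3' the mRNA is GACGUACCACUCUGGUAUUAUCCCGGGAUCCUAUAAUCGCG, so the coding DNA strand is GACGTACCACTCTGGTATTATCCCGGGATCCTATAATCGCG. The template is its reverse complement.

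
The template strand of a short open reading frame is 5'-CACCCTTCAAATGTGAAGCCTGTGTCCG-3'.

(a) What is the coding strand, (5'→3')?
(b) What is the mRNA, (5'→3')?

(a) The coding strand is the reverse complement of the template: complement GTGGGAAGTTTACACTTCGGACACAGGC, then reverse.
(b) mRNA has the coding-strand sequence with T→U.

(a) 5′-CGGACACAGGCTTCACATTTGAAGGGTG-3′
(b) 5'-CGGACACAGGCUUCACAUUUGAAGGGUG-3'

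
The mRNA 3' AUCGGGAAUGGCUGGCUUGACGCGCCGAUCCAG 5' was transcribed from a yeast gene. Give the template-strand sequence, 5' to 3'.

Written 5'→3' the mRNA is GACCUAGCCGCGCAGUUCGGUCGGUAAGGGCUA, so the coding DNA strand is GACCTAGCCGCGCAGTTCGGTCGGTAAGGGCTA. The template is its reverse complement.

5'-TAGCCCTTACCGACCGAACTGCGCGGCTAGGTC-3'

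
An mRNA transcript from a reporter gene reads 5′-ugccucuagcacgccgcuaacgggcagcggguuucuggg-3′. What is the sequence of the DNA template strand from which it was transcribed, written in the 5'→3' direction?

Replace U with T to get the coding DNA strand: TGCCTCTAGCACGCCGCTAACGGGCAGCGGGTTTCTGGG. The template strand is its reverse complement (complement ACGGAGATCGTGCGGCGATTGCCCGTCGCCCAAAGACCC, then reverse).

5'-CCCAGAAACCCGCTGCCCGTTAGCGGCGTGCTAGAGGCA-3'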